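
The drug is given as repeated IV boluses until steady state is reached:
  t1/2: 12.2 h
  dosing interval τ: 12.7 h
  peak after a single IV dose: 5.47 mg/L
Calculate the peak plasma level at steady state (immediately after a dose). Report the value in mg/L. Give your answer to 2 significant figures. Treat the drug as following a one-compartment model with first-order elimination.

k = ln2 / t½ = 0.693147 / 12.2 = 0.05682 h⁻¹
e^(−kτ) = e^(−0.05682 × 12.7) = 0.4860
Accumulation ratio R = 1 / (1 − e^(−kτ)) = 1 / (1 − 0.4860) = 1.946
Steady-state peak = C₀ × R = 5.47 × 1.946 = 10.64 mg/L

11 mg/L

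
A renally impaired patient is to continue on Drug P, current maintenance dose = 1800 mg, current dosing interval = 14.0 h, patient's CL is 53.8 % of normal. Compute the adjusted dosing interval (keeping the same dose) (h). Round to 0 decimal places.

To keep the same average steady-state level, dosing rate must scale with clearance.
CL ratio = 53.8 / 100 = 0.5380
New interval (same dose) = 14.0 / 0.5380 = 26.02 h

26 h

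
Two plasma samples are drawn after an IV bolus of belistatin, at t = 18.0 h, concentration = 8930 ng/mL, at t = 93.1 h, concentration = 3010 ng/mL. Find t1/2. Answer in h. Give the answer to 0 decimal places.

k = ln(C₁/C₂) / (t₂ − t₁) = ln(8930/3010) / (93.1 − 18.0)
  = 1.087 / 75.10 = 0.01447 h⁻¹
t½ = ln2 / k = 0.693147 / 0.01447 = 47.90 h

48 h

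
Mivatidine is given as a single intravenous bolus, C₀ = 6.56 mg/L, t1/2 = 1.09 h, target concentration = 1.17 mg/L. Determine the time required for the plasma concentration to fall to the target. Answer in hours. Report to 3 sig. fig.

k = ln2 / t½ = 0.693147 / 1.09 = 0.6359 h⁻¹
t = ln(C₀ / C) / k = ln(6.560 / 1.17) / 0.6359
  = ln(5.607) / 0.6359 = 1.724 / 0.6359 = 2.711 h

2.71 h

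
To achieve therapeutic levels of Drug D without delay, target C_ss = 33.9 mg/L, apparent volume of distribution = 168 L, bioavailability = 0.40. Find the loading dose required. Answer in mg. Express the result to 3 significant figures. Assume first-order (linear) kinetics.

LD = Css × Vd / F = 33.9 × 168 / 0.40 = 14240 mg

14200 mg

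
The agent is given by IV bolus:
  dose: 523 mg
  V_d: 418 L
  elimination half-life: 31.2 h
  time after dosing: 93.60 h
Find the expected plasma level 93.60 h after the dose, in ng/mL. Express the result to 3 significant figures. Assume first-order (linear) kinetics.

156 ng/mL

C₀ = Dose / Vd = 523.0 / 418 = 1.251 mg/L
k = ln2 / t½ = 0.693147 / 31.2 = 0.02222 h⁻¹
t / t½ = 93.60 / 31.2 = 3 half-lives
C = C₀ × (1/2)^3 = 1.251 × 0.1250 = 0.1564 mg/L
Convert: 0.1564 mg/L × 1000 = 156.4 ng/mL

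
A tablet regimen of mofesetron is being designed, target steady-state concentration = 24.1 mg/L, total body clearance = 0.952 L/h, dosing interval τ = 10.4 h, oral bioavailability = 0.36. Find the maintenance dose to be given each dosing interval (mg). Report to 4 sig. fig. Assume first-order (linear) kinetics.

At steady state, F × (Dose/τ) = Css × CL.
Dose = Css × CL × τ / F = 24.1 × 0.9520 × 10.4 / 0.36 = 662.8 mg

662.8 mg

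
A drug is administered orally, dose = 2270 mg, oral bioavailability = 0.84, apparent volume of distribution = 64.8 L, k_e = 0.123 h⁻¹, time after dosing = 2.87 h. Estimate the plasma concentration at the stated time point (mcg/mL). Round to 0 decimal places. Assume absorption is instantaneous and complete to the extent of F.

21 mcg/mL

Amount reaching circulation = F × Dose = 0.84 × 2270 = 1907 mg
C₀ = F·Dose / Vd = 1907 / 64.8 = 29.43 mg/L
C = C₀ · e^(−k·t) = 29.43 × e^(−0.1230 × 2.87)
  = 29.43 × 0.7026 = 20.68 mg/L
(20.68 mg/L = 20.68 mcg/mL)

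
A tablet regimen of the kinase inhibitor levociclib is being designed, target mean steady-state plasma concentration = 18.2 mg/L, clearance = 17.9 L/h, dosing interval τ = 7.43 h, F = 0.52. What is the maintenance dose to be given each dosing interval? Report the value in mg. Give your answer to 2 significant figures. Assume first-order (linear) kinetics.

4700 mg

At steady state, F × (Dose/τ) = Css × CL.
Dose = Css × CL × τ / F = 18.2 × 17.90 × 7.43 / 0.52 = 4655 mg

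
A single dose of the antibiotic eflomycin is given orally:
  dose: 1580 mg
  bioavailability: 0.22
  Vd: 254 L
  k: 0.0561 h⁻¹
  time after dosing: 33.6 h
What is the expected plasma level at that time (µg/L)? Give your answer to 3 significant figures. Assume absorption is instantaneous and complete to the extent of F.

Amount reaching circulation = F × Dose = 0.22 × 1580 = 347.6 mg
C₀ = F·Dose / Vd = 347.6 / 254 = 1.369 mg/L
C = C₀ · e^(−k·t) = 1.369 × e^(−0.05610 × 33.6)
  = 1.369 × 0.1518 = 0.2078 mg/L
Convert: 0.2078 mg/L × 1000 = 207.8 µg/L

208 µg/L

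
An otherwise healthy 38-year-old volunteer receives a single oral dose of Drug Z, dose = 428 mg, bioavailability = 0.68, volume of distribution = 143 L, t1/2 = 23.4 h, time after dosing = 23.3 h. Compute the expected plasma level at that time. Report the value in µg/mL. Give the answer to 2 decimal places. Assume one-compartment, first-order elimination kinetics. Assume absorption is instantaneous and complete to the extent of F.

Amount reaching circulation = F × Dose = 0.68 × 428.0 = 291.0 mg
C₀ = F·Dose / Vd = 291.0 / 143 = 2.035 mg/L
k = ln2 / t½ = 0.693147 / 23.4 = 0.02962 h⁻¹
C = C₀ · e^(−k·t) = 2.035 × e^(−0.02962 × 23.3)
  = 2.035 × 0.5015 = 1.021 mg/L
(1.021 mg/L = 1.021 µg/mL)

1.02 µg/mL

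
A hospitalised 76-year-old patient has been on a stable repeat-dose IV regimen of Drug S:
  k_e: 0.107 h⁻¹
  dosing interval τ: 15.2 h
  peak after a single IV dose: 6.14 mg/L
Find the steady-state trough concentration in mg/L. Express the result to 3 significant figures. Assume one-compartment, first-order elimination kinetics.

1.50 mg/L

e^(−kτ) = e^(−0.1070 × 15.2) = 0.1966
Accumulation ratio R = 1 / (1 − e^(−kτ)) = 1 / (1 − 0.1966) = 1.245
Steady-state trough = C₀ × R × e^(−kτ) = 6.14 × 1.245 × 0.1966 = 1.503 mg/L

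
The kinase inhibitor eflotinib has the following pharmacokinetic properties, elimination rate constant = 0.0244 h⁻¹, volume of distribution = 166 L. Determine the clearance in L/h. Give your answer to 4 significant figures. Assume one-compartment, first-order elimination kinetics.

4.050 L/h

CL = k × Vd = 0.0244 × 166 = 4.050 L/h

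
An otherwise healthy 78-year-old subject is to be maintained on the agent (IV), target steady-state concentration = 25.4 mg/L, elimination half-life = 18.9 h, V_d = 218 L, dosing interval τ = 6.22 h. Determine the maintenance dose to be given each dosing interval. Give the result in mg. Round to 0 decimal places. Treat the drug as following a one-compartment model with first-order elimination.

k = ln2 / t½ = 0.693147 / 18.9 = 0.03667 h⁻¹
CL = k × Vd = 0.03667 × 218 = 7.994 L/h
At steady state, Dose/τ = Css × CL.
Dose = Css × CL × τ = 25.4 × 7.994 × 6.22 = 1263 mg

1263 mg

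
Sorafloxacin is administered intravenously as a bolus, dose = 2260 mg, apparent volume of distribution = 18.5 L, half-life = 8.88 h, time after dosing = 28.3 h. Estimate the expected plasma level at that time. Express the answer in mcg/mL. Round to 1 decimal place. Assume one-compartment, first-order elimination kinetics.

13.4 mcg/mL

C₀ = Dose / Vd = 2260 / 18.5 = 122.2 mg/L
k = ln2 / t½ = 0.693147 / 8.88 = 0.07806 h⁻¹
C = C₀ · e^(−k·t) = 122.2 × e^(−0.07806 × 28.3)
  = 122.2 × 0.1098 = 13.42 mg/L
(13.42 mg/L = 13.42 mcg/mL)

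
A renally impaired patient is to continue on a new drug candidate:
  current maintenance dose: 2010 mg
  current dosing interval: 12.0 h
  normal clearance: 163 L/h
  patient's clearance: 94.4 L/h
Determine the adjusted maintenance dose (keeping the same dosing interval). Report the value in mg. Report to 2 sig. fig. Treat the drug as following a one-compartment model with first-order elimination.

To keep the same average steady-state level, dosing rate must scale with clearance.
CL ratio = 94.4 / 163 = 0.5791
New dose (same interval) = 2010 × 0.5791 = 1164 mg

1200 mg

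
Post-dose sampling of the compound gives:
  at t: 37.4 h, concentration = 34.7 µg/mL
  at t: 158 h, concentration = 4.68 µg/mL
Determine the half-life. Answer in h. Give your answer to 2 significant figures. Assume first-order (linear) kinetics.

k = ln(C₁/C₂) / (t₂ − t₁) = ln(34.7/4.68) / (158 − 37.4)
  = 2.003 / 120.6 = 0.01661 h⁻¹
t½ = ln2 / k = 0.693147 / 0.01661 = 41.73 h

42 h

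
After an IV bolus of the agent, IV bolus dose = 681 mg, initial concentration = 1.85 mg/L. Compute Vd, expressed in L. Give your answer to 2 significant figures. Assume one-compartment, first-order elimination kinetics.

Vd = Dose / C₀ = 681.0 / 1.85 = 368.1 L

370 L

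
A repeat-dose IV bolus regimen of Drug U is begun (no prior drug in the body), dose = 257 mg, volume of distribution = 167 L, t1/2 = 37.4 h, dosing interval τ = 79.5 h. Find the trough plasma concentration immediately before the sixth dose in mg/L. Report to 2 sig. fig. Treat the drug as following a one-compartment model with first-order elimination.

C₀ per dose = Dose / Vd = 257 / 167 = 1.539 mg/L
k = ln2 / t½ = 0.693147 / 37.4 = 0.01853 h⁻¹
Fraction remaining after one interval: r = e^(−kτ) = e^(−0.01853 × 79.5) = 0.2292
Before dose 6, 5 doses have been given (aged 1τ, 2τ, 3τ, 4τ, 5τ).
C_trough = C₀ × (r + r² + … + r^5) = C₀ × r(1−r^5)/(1−r)
        = 1.539 × 0.2292 × (1 − 0.0006325) / (1 − 0.2292) = 0.4573 mg/L

0.46 mg/L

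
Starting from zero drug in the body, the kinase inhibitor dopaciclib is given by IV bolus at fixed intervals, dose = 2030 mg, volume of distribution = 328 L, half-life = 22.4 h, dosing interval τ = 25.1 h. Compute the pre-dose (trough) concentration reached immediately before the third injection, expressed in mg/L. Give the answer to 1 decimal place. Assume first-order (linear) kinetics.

4.2 mg/L

C₀ per dose = Dose / Vd = 2030 / 328 = 6.189 mg/L
k = ln2 / t½ = 0.693147 / 22.4 = 0.03094 h⁻¹
Fraction remaining after one interval: r = e^(−kτ) = e^(−0.03094 × 25.1) = 0.4600
Before dose 3, 2 doses have been given (aged 1τ, 2τ).
C_trough = C₀ × (r + r²) = 6.189 × (0.4600 + 0.2116) = 4.157 mg/L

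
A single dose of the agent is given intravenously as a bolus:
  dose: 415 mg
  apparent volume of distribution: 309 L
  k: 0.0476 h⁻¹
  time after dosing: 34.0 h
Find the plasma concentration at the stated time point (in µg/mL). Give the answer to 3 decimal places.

C₀ = Dose / Vd = 415.0 / 309 = 1.343 mg/L
C = C₀ · e^(−k·t) = 1.343 × e^(−0.04760 × 34.0)
  = 1.343 × 0.1982 = 0.2662 mg/L
(0.2662 mg/L = 0.2662 µg/mL)

0.266 µg/mL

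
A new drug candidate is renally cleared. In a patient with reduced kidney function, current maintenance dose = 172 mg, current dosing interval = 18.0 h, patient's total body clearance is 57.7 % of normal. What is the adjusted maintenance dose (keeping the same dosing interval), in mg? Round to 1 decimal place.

To keep the same average steady-state level, dosing rate must scale with clearance.
CL ratio = 57.7 / 100 = 0.5770
New dose (same interval) = 172 × 0.5770 = 99.24 mg

99.2 mg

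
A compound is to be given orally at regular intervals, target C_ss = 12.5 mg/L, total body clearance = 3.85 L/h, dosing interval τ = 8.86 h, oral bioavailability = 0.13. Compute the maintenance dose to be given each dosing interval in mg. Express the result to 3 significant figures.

3280 mg

At steady state, F × (Dose/τ) = Css × CL.
Dose = Css × CL × τ / F = 12.5 × 3.850 × 8.86 / 0.13 = 3280 mg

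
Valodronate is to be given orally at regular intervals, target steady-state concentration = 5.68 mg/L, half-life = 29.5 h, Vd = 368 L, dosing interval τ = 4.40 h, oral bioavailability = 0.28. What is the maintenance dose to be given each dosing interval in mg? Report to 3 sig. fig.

k = ln2 / t½ = 0.693147 / 29.5 = 0.02350 h⁻¹
CL = k × Vd = 0.02350 × 368 = 8.648 L/h
At steady state, F × (Dose/τ) = Css × CL.
Dose = Css × CL × τ / F = 5.68 × 8.648 × 4.40 / 0.28 = 771.9 mg

772 mg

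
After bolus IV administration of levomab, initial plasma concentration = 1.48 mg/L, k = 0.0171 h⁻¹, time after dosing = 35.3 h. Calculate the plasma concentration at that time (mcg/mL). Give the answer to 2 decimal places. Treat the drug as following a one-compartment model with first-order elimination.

C = C₀ · e^(−k·t) = 1.480 × e^(−0.01710 × 35.3)
  = 1.480 × 0.5468 = 0.8093 mg/L
(0.8093 mg/L = 0.8093 mcg/mL)

0.81 mcg/mL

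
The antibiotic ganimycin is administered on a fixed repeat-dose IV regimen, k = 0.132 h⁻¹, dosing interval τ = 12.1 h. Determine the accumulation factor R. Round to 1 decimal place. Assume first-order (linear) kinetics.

e^(−kτ) = e^(−0.1320 × 12.1) = 0.2025
Accumulation ratio R = 1 / (1 − e^(−kτ)) = 1 / (1 − 0.2025) = 1.254

1.3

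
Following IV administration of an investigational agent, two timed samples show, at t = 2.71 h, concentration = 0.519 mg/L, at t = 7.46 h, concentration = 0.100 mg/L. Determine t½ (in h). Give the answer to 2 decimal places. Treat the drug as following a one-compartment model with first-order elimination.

k = ln(C₁/C₂) / (t₂ − t₁) = ln(0.519/0.100) / (7.46 − 2.71)
  = 1.647 / 4.750 = 0.3467 h⁻¹
t½ = ln2 / k = 0.693147 / 0.3467 = 1.999 h

2.00 h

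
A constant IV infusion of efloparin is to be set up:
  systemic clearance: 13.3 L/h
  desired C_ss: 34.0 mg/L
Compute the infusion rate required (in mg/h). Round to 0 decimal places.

452 mg/h

At steady state, infusion rate R₀ = Css × CL = 34.0 × 13.30 = 452.2 mg/h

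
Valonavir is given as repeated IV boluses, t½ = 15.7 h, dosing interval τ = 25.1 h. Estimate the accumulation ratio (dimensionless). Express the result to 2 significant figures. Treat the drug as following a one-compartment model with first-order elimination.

k = ln2 / t½ = 0.693147 / 15.7 = 0.04415 h⁻¹
e^(−kτ) = e^(−0.04415 × 25.1) = 0.3302
Accumulation ratio R = 1 / (1 − e^(−kτ)) = 1 / (1 − 0.3302) = 1.493

1.5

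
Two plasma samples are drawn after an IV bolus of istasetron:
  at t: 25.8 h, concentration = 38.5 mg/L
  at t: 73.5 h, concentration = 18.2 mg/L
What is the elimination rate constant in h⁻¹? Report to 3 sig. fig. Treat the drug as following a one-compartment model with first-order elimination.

k = ln(C₁/C₂) / (t₂ − t₁) = ln(38.5/18.2) / (73.5 − 25.8)
  = 0.7492 / 47.70 = 0.01571 h⁻¹

0.0157 h⁻¹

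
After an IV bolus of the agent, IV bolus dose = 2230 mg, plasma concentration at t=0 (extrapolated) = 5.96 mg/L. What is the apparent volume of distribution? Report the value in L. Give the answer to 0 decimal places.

Vd = Dose / C₀ = 2230 / 5.96 = 374.2 L

374 L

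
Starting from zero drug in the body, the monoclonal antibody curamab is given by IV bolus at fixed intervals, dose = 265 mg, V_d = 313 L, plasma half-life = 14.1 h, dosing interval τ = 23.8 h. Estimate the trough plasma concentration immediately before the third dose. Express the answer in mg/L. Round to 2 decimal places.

C₀ per dose = Dose / Vd = 265 / 313 = 0.8466 mg/L
k = ln2 / t½ = 0.693147 / 14.1 = 0.04916 h⁻¹
Fraction remaining after one interval: r = e^(−kτ) = e^(−0.04916 × 23.8) = 0.3104
Before dose 3, 2 doses have been given (aged 1τ, 2τ).
C_trough = C₀ × (r + r²) = 0.8466 × (0.3104 + 0.09635) = 0.3444 mg/L

0.34 mg/L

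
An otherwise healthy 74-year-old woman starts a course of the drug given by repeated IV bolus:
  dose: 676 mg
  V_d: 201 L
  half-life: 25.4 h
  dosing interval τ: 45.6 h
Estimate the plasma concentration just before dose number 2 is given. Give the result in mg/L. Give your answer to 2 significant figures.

C₀ per dose = Dose / Vd = 676 / 201 = 3.363 mg/L
k = ln2 / t½ = 0.693147 / 25.4 = 0.02729 h⁻¹
Fraction remaining after one interval: r = e^(−kτ) = e^(−0.02729 × 45.6) = 0.2881
Before dose 2, 1 dose has been given (aged 1τ).
C_trough = C₀ × r = 3.363 × 0.2881 = 0.9689 mg/L

0.97 mg/L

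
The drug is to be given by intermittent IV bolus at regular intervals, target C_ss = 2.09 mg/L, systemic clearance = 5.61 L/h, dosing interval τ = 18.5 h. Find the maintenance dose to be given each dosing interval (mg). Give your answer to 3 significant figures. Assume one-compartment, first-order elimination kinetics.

217 mg

At steady state, Dose/τ = Css × CL.
Dose = Css × CL × τ = 2.09 × 5.610 × 18.5 = 216.9 mg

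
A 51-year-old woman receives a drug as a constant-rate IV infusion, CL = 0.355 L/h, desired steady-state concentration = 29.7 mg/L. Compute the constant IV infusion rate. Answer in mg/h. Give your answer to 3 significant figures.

10.5 mg/h

At steady state, infusion rate R₀ = Css × CL = 29.7 × 0.3550 = 10.54 mg/h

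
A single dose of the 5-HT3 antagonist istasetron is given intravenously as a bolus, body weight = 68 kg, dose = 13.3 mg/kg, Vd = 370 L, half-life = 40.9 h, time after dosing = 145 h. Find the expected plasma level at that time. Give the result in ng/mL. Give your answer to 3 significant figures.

209 ng/mL

Total dose = 13.3 × 68 = 904.4 mg
C₀ = Dose / Vd = 904.4 / 370 = 2.444 mg/L
k = ln2 / t½ = 0.693147 / 40.9 = 0.01695 h⁻¹
C = C₀ · e^(−k·t) = 2.444 × e^(−0.01695 × 145)
  = 2.444 × 0.08563 = 0.2093 mg/L
Convert: 0.2093 mg/L × 1000 = 209.3 ng/mL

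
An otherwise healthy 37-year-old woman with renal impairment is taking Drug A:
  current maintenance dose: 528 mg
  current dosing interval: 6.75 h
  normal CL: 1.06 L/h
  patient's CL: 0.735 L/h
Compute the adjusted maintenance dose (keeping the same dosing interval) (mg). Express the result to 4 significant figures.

To keep the same average steady-state level, dosing rate must scale with clearance.
CL ratio = 0.735 / 1.06 = 0.6934
New dose (same interval) = 528 × 0.6934 = 366.1 mg

366.1 mg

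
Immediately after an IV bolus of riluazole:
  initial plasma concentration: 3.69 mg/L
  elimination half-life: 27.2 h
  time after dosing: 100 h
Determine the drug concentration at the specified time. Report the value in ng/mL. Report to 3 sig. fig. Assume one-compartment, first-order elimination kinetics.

k = ln2 / t½ = 0.693147 / 27.2 = 0.02548 h⁻¹
C = C₀ · e^(−k·t) = 3.690 × e^(−0.02548 × 100)
  = 3.690 × 0.07824 = 0.2887 mg/L
Convert: 0.2887 mg/L × 1000 = 288.7 ng/mL

289 ng/mL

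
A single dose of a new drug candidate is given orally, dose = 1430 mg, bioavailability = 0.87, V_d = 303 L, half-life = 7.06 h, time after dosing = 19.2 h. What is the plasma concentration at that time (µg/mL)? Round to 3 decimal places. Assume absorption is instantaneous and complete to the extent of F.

0.623 µg/mL

Amount reaching circulation = F × Dose = 0.87 × 1430 = 1244 mg
C₀ = F·Dose / Vd = 1244 / 303 = 4.106 mg/L
k = ln2 / t½ = 0.693147 / 7.06 = 0.09818 h⁻¹
C = C₀ · e^(−k·t) = 4.106 × e^(−0.09818 × 19.2)
  = 4.106 × 0.1518 = 0.6233 mg/L
(0.6233 mg/L = 0.6233 µg/mL)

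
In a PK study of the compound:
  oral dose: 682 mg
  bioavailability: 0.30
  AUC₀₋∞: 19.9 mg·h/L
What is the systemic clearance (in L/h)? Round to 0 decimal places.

10 L/h

CL = F·Dose / AUC = 0.30 × 682 / 19.9 = 10.28 L/h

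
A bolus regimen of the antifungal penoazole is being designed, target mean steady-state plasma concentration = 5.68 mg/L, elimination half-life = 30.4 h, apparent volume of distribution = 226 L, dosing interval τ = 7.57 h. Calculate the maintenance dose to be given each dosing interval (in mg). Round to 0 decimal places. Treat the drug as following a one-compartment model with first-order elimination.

k = ln2 / t½ = 0.693147 / 30.4 = 0.02280 h⁻¹
CL = k × Vd = 0.02280 × 226 = 5.153 L/h
At steady state, Dose/τ = Css × CL.
Dose = Css × CL × τ = 5.68 × 5.153 × 7.57 = 221.6 mg

222 mg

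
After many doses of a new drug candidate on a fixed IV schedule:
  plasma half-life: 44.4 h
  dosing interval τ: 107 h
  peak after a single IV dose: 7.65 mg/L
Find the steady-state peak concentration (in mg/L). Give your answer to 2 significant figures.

9.4 mg/L

k = ln2 / t½ = 0.693147 / 44.4 = 0.01561 h⁻¹
e^(−kτ) = e^(−0.01561 × 107) = 0.1882
Accumulation ratio R = 1 / (1 − e^(−kτ)) = 1 / (1 − 0.1882) = 1.232
Steady-state peak = C₀ × R = 7.65 × 1.232 = 9.425 mg/L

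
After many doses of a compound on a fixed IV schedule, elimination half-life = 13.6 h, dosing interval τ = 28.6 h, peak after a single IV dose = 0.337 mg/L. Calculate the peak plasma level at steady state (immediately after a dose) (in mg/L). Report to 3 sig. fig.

0.439 mg/L

k = ln2 / t½ = 0.693147 / 13.6 = 0.05097 h⁻¹
e^(−kτ) = e^(−0.05097 × 28.6) = 0.2328
Accumulation ratio R = 1 / (1 − e^(−kτ)) = 1 / (1 − 0.2328) = 1.303
Steady-state peak = C₀ × R = 0.337 × 1.303 = 0.4391 mg/L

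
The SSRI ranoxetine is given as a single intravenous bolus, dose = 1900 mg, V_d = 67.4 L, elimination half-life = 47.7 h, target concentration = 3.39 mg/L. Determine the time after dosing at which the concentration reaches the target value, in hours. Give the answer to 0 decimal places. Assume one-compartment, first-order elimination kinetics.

C₀ = Dose / Vd = 1900 / 67.4 = 28.19 mg/L
k = ln2 / t½ = 0.693147 / 47.7 = 0.01453 h⁻¹
t = ln(C₀ / C) / k = ln(28.19 / 3.39) / 0.01453
  = ln(8.316) / 0.01453 = 2.118 / 0.01453 = 145.8 h

146 h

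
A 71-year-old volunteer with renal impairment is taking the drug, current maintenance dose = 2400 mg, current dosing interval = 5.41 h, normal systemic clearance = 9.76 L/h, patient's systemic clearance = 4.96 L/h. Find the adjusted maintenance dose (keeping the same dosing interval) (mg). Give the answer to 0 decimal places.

1220 mg

To keep the same average steady-state level, dosing rate must scale with clearance.
CL ratio = 4.96 / 9.76 = 0.5082
New dose (same interval) = 2400 × 0.5082 = 1220 mg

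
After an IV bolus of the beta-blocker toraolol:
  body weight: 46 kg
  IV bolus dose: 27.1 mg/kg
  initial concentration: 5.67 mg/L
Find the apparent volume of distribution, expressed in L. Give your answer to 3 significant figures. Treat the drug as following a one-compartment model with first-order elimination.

Dose = 27.1 × 46 = 1247 mg
Vd = Dose / C₀ = 1247 / 5.67 = 219.9 L

220 L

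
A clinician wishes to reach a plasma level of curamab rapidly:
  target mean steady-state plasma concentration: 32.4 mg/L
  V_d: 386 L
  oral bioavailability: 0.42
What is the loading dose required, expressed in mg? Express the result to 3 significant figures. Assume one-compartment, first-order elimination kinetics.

LD = Css × Vd / F = 32.4 × 386 / 0.42 = 29780 mg

29800 mg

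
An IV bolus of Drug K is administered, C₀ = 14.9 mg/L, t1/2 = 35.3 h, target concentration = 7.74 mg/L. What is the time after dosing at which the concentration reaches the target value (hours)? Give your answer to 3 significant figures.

33.4 h

k = ln2 / t½ = 0.693147 / 35.3 = 0.01964 h⁻¹
t = ln(C₀ / C) / k = ln(14.90 / 7.74) / 0.01964
  = ln(1.925) / 0.01964 = 0.6549 / 0.01964 = 33.35 h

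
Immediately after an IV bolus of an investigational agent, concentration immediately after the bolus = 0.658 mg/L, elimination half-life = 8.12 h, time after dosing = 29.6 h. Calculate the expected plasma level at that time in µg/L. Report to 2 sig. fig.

k = ln2 / t½ = 0.693147 / 8.12 = 0.08536 h⁻¹
C = C₀ · e^(−k·t) = 0.6580 × e^(−0.08536 × 29.6)
  = 0.6580 × 0.07993 = 0.05259 mg/L
Convert: 0.05259 mg/L × 1000 = 52.59 µg/L

53 µg/L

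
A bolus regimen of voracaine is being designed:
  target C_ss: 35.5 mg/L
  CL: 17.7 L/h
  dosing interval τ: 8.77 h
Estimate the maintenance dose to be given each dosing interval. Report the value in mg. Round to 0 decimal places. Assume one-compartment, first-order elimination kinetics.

At steady state, Dose/τ = Css × CL.
Dose = Css × CL × τ = 35.5 × 17.70 × 8.77 = 5511 mg

5511 mg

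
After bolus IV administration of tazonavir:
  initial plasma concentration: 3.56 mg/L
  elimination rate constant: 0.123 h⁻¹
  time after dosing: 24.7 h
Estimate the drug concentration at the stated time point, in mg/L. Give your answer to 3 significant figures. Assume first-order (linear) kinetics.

C = C₀ · e^(−k·t) = 3.560 × e^(−0.1230 × 24.7)
  = 3.560 × 0.04793 = 0.1706 mg/L

0.171 mg/L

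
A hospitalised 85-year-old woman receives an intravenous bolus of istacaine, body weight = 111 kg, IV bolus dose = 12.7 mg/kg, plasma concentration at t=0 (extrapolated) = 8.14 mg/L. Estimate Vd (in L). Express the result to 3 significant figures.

173 L

Dose = 12.7 × 111 = 1410 mg
Vd = Dose / C₀ = 1410 / 8.14 = 173.2 L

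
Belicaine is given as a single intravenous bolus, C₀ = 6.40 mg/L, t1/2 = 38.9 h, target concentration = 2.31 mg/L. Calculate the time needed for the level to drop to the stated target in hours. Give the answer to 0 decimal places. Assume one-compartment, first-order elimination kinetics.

57 h

k = ln2 / t½ = 0.693147 / 38.9 = 0.01782 h⁻¹
t = ln(C₀ / C) / k = ln(6.400 / 2.31) / 0.01782
  = ln(2.771) / 0.01782 = 1.019 / 0.01782 = 57.18 h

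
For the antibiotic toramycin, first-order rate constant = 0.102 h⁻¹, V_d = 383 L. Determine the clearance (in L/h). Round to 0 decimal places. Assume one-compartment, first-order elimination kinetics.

39 L/h

CL = k × Vd = 0.102 × 383 = 39.07 L/h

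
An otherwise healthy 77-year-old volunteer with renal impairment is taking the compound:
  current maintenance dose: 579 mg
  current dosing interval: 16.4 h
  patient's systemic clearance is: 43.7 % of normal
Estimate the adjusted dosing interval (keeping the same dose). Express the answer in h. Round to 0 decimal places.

To keep the same average steady-state level, dosing rate must scale with clearance.
CL ratio = 43.7 / 100 = 0.4370
New interval (same dose) = 16.4 / 0.4370 = 37.53 h

38 h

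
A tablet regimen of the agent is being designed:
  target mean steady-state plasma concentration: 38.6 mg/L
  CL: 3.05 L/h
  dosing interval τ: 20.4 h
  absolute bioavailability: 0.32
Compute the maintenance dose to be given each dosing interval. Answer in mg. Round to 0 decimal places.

7505 mg

At steady state, F × (Dose/τ) = Css × CL.
Dose = Css × CL × τ / F = 38.6 × 3.050 × 20.4 / 0.32 = 7505 mg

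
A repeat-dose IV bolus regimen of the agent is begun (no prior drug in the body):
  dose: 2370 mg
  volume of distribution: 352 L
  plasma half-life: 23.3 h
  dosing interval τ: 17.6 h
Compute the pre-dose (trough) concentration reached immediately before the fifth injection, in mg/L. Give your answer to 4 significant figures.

8.580 mg/L

C₀ per dose = Dose / Vd = 2370 / 352 = 6.733 mg/L
k = ln2 / t½ = 0.693147 / 23.3 = 0.02975 h⁻¹
Fraction remaining after one interval: r = e^(−kτ) = e^(−0.02975 × 17.6) = 0.5924
Before dose 5, 4 doses have been given (aged 1τ, 2τ, 3τ, 4τ).
C_trough = C₀ × (r + r² + … + r^4) = C₀ × r(1−r^4)/(1−r)
        = 6.733 × 0.5924 × (1 − 0.1232) / (1 − 0.5924) = 8.580 mg/L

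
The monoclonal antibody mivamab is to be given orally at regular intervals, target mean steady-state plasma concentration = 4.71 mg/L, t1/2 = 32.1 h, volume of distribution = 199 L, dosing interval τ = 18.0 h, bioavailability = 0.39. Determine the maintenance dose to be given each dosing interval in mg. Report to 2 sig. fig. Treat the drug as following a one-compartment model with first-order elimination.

930 mg

k = ln2 / t½ = 0.693147 / 32.1 = 0.02159 h⁻¹
CL = k × Vd = 0.02159 × 199 = 4.296 L/h
At steady state, F × (Dose/τ) = Css × CL.
Dose = Css × CL × τ / F = 4.71 × 4.296 × 18.0 / 0.39 = 933.9 mg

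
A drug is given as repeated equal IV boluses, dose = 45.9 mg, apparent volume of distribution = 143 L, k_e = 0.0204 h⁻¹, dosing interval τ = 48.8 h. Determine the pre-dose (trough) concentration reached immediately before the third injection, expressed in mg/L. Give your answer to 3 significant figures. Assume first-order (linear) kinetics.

0.162 mg/L

C₀ per dose = Dose / Vd = 45.9 / 143 = 0.3210 mg/L
Fraction remaining after one interval: r = e^(−kτ) = e^(−0.02040 × 48.8) = 0.3695
Before dose 3, 2 doses have been given (aged 1τ, 2τ).
C_trough = C₀ × (r + r²) = 0.3210 × (0.3695 + 0.1365) = 0.1624 mg/L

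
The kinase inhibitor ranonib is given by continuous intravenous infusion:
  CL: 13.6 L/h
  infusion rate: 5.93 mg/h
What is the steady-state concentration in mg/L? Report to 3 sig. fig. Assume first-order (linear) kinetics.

At steady state Css = R₀ / CL = 5.93 / 13.60 = 0.4360 mg/L

0.436 mg/L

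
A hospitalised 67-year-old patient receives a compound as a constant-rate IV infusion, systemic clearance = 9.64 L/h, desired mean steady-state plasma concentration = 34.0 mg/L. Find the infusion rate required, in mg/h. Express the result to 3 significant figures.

328 mg/h

At steady state, infusion rate R₀ = Css × CL = 34.0 × 9.640 = 327.8 mg/h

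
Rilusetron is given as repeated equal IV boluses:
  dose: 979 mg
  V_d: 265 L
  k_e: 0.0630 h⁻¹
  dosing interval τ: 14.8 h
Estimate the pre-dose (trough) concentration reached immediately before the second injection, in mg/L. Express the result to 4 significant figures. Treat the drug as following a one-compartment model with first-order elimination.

1.454 mg/L

C₀ per dose = Dose / Vd = 979 / 265 = 3.694 mg/L
Fraction remaining after one interval: r = e^(−kτ) = e^(−0.06300 × 14.8) = 0.3936
Before dose 2, 1 dose has been given (aged 1τ).
C_trough = C₀ × r = 3.694 × 0.3936 = 1.454 mg/L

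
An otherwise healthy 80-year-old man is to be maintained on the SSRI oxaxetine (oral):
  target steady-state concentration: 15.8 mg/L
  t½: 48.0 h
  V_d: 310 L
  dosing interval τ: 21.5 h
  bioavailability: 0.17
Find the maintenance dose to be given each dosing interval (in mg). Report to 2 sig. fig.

8900 mg

k = ln2 / t½ = 0.693147 / 48.0 = 0.01444 h⁻¹
CL = k × Vd = 0.01444 × 310 = 4.476 L/h
At steady state, F × (Dose/τ) = Css × CL.
Dose = Css × CL × τ / F = 15.8 × 4.476 × 21.5 / 0.17 = 8944 mg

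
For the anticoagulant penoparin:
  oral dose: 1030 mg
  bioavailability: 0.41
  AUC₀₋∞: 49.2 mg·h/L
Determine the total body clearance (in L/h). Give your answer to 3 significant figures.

8.58 L/h

CL = F·Dose / AUC = 0.41 × 1030 / 49.2 = 8.583 L/h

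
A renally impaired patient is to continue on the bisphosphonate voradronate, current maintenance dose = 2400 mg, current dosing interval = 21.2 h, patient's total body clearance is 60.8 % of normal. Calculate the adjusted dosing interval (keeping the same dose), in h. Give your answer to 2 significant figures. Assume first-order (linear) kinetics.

To keep the same average steady-state level, dosing rate must scale with clearance.
CL ratio = 60.8 / 100 = 0.6080
New interval (same dose) = 21.2 / 0.6080 = 34.87 h

35 h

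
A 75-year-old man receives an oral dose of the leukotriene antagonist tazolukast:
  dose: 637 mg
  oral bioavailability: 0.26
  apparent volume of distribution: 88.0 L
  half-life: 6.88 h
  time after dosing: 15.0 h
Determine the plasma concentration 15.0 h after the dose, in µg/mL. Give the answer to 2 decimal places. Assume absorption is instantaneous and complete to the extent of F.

0.42 µg/mL

Amount reaching circulation = F × Dose = 0.26 × 637.0 = 165.6 mg
C₀ = F·Dose / Vd = 165.6 / 88.0 = 1.882 mg/L
k = ln2 / t½ = 0.693147 / 6.88 = 0.1007 h⁻¹
C = C₀ · e^(−k·t) = 1.882 × e^(−0.1007 × 15.0)
  = 1.882 × 0.2208 = 0.4155 mg/L
(0.4155 mg/L = 0.4155 µg/mL)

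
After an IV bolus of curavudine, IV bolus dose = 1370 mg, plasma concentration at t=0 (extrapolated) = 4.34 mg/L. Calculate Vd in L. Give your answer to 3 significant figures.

Vd = Dose / C₀ = 1370 / 4.34 = 315.7 L

316 L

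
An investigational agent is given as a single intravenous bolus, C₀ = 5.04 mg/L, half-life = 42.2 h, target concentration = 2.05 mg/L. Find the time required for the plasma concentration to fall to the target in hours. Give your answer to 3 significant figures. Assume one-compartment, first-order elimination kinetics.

54.8 h

k = ln2 / t½ = 0.693147 / 42.2 = 0.01643 h⁻¹
t = ln(C₀ / C) / k = ln(5.040 / 2.05) / 0.01643
  = ln(2.459) / 0.01643 = 0.8998 / 0.01643 = 54.77 h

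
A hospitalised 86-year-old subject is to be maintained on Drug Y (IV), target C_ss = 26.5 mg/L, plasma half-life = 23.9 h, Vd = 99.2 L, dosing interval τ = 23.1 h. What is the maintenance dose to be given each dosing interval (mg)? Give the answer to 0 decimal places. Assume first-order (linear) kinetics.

k = ln2 / t½ = 0.693147 / 23.9 = 0.02900 h⁻¹
CL = k × Vd = 0.02900 × 99.2 = 2.877 L/h
At steady state, Dose/τ = Css × CL.
Dose = Css × CL × τ = 26.5 × 2.877 × 23.1 = 1761 mg

1761 mg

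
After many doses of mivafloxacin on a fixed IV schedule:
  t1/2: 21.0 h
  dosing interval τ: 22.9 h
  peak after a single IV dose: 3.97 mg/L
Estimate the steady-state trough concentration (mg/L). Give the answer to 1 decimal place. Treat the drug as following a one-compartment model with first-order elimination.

k = ln2 / t½ = 0.693147 / 21.0 = 0.03301 h⁻¹
e^(−kτ) = e^(−0.03301 × 22.9) = 0.4696
Accumulation ratio R = 1 / (1 − e^(−kτ)) = 1 / (1 − 0.4696) = 1.885
Steady-state trough = C₀ × R × e^(−kτ) = 3.97 × 1.885 × 0.4696 = 3.514 mg/L

3.5 mg/L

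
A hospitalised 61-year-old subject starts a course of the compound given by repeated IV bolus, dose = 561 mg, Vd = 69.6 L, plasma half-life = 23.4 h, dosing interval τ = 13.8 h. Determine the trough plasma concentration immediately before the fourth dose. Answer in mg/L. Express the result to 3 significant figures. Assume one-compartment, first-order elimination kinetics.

11.3 mg/L

C₀ per dose = Dose / Vd = 561 / 69.6 = 8.060 mg/L
k = ln2 / t½ = 0.693147 / 23.4 = 0.02962 h⁻¹
Fraction remaining after one interval: r = e^(−kτ) = e^(−0.02962 × 13.8) = 0.6645
Before dose 4, 3 doses have been given (aged 1τ, 2τ, 3τ).
C_trough = C₀ × (r + r² + … + r^3) = C₀ × r(1−r^3)/(1−r)
        = 8.060 × 0.6645 × (1 − 0.2934) / (1 − 0.6645) = 11.28 mg/L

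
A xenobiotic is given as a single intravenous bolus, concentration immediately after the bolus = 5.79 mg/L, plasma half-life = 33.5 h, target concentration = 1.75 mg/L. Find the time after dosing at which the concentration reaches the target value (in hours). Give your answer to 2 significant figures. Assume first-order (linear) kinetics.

58 h

k = ln2 / t½ = 0.693147 / 33.5 = 0.02069 h⁻¹
t = ln(C₀ / C) / k = ln(5.790 / 1.75) / 0.02069
  = ln(3.309) / 0.02069 = 1.197 / 0.02069 = 57.85 h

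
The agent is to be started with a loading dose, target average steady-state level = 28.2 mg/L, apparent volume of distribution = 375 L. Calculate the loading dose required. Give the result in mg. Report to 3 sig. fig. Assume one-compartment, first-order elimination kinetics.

LD = Css × Vd = 28.2 × 375 = 10580 mg

10600 mg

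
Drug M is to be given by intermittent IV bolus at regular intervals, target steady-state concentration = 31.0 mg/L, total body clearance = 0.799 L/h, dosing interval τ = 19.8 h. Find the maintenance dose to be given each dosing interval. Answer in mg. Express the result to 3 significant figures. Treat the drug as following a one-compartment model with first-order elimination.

At steady state, Dose/τ = Css × CL.
Dose = Css × CL × τ = 31.0 × 0.7990 × 19.8 = 490.4 mg

490 mg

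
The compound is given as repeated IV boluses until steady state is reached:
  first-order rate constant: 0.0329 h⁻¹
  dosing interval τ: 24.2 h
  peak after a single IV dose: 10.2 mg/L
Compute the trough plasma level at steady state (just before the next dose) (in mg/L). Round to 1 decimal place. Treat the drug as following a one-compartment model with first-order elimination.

e^(−kτ) = e^(−0.03290 × 24.2) = 0.4510
Accumulation ratio R = 1 / (1 − e^(−kτ)) = 1 / (1 − 0.4510) = 1.821
Steady-state trough = C₀ × R × e^(−kτ) = 10.2 × 1.821 × 0.4510 = 8.377 mg/L

8.4 mg/L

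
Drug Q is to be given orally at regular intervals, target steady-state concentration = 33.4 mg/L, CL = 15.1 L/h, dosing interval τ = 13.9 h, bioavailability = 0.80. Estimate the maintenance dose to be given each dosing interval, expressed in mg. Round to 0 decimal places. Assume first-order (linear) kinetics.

8763 mg

At steady state, F × (Dose/τ) = Css × CL.
Dose = Css × CL × τ / F = 33.4 × 15.10 × 13.9 / 0.80 = 8763 mg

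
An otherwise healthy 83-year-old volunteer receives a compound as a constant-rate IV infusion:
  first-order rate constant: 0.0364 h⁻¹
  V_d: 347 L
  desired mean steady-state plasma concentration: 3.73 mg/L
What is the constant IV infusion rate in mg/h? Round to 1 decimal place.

CL = k × Vd = 0.03640 × 347 = 12.63 L/h
At steady state, infusion rate R₀ = Css × CL = 3.73 × 12.63 = 47.11 mg/h

47.1 mg/h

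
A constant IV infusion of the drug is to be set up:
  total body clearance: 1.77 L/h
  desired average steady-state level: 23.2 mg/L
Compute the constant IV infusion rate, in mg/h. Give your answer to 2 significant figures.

41 mg/h

At steady state, infusion rate R₀ = Css × CL = 23.2 × 1.770 = 41.06 mg/h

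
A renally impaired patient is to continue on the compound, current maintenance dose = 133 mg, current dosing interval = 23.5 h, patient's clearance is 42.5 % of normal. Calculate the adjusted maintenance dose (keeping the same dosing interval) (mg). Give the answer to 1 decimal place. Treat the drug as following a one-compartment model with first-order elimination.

To keep the same average steady-state level, dosing rate must scale with clearance.
CL ratio = 42.5 / 100 = 0.4250
New dose (same interval) = 133 × 0.4250 = 56.53 mg

56.5 mg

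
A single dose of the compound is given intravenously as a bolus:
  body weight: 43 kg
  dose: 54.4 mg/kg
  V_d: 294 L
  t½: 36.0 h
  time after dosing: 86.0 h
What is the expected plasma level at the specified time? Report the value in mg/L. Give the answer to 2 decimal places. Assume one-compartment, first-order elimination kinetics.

1.52 mg/L

Total dose = 54.4 × 43 = 2339 mg
C₀ = Dose / Vd = 2339 / 294 = 7.956 mg/L
k = ln2 / t½ = 0.693147 / 36.0 = 0.01925 h⁻¹
C = C₀ · e^(−k·t) = 7.956 × e^(−0.01925 × 86.0)
  = 7.956 × 0.1910 = 1.520 mg/L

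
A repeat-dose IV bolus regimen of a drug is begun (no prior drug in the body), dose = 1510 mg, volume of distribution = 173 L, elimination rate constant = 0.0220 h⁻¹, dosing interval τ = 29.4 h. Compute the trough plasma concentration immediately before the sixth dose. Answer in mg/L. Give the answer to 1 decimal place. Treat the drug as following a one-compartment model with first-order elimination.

9.2 mg/L

C₀ per dose = Dose / Vd = 1510 / 173 = 8.728 mg/L
Fraction remaining after one interval: r = e^(−kτ) = e^(−0.02200 × 29.4) = 0.5237
Before dose 6, 5 doses have been given (aged 1τ, 2τ, 3τ, 4τ, 5τ).
C_trough = C₀ × (r + r² + … + r^5) = C₀ × r(1−r^5)/(1−r)
        = 8.728 × 0.5237 × (1 − 0.03939) / (1 − 0.5237) = 9.219 mg/L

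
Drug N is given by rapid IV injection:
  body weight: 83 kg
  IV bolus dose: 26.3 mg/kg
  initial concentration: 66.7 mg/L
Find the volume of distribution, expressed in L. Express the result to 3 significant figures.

Dose = 26.3 × 83 = 2183 mg
Vd = Dose / C₀ = 2183 / 66.7 = 32.73 L

32.7 L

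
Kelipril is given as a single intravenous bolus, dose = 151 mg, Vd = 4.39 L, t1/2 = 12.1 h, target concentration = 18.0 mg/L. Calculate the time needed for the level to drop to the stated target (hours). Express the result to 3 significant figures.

C₀ = Dose / Vd = 151.0 / 4.39 = 34.40 mg/L
k = ln2 / t½ = 0.693147 / 12.1 = 0.05728 h⁻¹
t = ln(C₀ / C) / k = ln(34.40 / 18.0) / 0.05728
  = ln(1.911) / 0.05728 = 0.6476 / 0.05728 = 11.31 h

11.3 h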